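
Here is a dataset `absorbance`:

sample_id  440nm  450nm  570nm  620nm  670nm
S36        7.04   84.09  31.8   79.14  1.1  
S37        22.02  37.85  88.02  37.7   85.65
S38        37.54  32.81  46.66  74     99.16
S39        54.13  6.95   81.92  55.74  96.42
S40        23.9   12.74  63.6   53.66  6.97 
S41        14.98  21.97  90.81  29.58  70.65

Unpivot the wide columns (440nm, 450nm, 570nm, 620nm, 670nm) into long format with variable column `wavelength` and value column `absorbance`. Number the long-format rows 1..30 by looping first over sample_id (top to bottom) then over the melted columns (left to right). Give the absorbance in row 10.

85.65

30 rows total (6 × 5). Row 10: index ⌊(10-1)/5⌋ = 1 into sample_id → S37; (10-1) mod 5 = 4 into the melted columns → 670nm.
So row 10 is (S37, 670nm, 85.65); absorbance = 85.65.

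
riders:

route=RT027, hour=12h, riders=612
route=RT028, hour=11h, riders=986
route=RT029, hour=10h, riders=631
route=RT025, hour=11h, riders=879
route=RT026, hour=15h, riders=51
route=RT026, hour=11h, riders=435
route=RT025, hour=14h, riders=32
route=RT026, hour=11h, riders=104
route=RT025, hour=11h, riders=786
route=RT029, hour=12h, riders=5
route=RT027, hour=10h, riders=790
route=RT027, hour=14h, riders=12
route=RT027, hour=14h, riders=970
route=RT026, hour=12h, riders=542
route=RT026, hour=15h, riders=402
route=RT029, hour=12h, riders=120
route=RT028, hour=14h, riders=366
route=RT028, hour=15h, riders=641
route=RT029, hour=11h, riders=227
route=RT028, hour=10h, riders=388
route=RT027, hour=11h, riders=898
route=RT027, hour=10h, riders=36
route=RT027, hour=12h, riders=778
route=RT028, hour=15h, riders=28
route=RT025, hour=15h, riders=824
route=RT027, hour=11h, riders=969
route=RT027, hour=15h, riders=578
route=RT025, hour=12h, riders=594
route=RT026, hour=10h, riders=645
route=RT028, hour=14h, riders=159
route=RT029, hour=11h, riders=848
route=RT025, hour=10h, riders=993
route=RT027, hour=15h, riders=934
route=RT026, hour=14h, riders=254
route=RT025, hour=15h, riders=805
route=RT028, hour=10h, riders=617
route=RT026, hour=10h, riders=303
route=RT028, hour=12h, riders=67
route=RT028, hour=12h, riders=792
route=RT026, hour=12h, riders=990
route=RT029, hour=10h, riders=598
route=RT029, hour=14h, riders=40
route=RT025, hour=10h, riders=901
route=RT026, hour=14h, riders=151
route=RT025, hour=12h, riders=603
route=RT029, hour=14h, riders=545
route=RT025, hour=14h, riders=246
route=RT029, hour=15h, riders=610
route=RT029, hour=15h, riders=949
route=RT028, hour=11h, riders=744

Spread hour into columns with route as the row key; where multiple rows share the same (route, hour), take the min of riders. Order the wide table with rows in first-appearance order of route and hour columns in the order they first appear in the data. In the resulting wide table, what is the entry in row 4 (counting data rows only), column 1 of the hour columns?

With rows in first-appearance order of route, row 4 is route=RT025. hour columns in first-appearance order: 12h, 11h, 10h, 15h, 14h; column 1 is 12h.
Long rows with route=RT025, hour=12h: min(594, 603) = 594.

594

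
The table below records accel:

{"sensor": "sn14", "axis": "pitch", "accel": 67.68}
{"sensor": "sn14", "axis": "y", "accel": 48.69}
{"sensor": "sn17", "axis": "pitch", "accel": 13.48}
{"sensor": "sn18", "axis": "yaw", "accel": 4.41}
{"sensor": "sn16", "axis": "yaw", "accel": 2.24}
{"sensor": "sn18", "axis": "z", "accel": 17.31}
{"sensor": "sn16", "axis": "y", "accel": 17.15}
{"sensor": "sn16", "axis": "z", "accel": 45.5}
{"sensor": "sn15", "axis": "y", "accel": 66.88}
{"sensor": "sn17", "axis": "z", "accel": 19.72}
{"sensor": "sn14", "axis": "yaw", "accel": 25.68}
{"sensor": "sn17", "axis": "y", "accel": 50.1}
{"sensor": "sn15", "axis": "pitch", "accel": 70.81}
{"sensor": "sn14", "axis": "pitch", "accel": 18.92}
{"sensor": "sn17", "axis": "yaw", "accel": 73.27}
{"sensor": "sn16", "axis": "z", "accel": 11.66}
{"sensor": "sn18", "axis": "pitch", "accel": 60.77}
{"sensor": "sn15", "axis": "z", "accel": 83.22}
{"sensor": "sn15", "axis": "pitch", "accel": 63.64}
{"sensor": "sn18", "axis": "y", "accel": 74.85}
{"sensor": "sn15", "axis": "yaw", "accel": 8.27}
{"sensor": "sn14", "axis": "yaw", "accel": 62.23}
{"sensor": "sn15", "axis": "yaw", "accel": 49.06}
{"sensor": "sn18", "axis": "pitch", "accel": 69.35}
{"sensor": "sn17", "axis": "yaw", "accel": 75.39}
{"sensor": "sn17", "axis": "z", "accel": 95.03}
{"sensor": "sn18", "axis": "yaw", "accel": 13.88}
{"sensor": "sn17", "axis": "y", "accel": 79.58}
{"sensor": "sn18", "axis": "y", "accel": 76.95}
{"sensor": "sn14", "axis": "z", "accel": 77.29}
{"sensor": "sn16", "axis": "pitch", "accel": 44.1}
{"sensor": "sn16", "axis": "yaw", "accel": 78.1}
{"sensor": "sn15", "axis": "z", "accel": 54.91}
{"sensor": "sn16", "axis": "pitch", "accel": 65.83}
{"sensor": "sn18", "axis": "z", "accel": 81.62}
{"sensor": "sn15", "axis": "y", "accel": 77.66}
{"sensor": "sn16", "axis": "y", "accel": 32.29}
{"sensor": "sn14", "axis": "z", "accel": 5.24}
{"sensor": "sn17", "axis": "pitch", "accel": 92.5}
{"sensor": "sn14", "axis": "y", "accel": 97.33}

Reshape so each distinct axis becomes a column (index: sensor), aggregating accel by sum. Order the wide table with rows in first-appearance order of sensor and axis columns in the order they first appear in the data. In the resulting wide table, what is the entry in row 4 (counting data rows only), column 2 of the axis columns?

With rows in first-appearance order of sensor, row 4 is sensor=sn16. axis columns in first-appearance order: pitch, y, yaw, z; column 2 is y.
Long rows with sensor=sn16, axis=y: 17.15 + 32.29 = 49.44.

49.44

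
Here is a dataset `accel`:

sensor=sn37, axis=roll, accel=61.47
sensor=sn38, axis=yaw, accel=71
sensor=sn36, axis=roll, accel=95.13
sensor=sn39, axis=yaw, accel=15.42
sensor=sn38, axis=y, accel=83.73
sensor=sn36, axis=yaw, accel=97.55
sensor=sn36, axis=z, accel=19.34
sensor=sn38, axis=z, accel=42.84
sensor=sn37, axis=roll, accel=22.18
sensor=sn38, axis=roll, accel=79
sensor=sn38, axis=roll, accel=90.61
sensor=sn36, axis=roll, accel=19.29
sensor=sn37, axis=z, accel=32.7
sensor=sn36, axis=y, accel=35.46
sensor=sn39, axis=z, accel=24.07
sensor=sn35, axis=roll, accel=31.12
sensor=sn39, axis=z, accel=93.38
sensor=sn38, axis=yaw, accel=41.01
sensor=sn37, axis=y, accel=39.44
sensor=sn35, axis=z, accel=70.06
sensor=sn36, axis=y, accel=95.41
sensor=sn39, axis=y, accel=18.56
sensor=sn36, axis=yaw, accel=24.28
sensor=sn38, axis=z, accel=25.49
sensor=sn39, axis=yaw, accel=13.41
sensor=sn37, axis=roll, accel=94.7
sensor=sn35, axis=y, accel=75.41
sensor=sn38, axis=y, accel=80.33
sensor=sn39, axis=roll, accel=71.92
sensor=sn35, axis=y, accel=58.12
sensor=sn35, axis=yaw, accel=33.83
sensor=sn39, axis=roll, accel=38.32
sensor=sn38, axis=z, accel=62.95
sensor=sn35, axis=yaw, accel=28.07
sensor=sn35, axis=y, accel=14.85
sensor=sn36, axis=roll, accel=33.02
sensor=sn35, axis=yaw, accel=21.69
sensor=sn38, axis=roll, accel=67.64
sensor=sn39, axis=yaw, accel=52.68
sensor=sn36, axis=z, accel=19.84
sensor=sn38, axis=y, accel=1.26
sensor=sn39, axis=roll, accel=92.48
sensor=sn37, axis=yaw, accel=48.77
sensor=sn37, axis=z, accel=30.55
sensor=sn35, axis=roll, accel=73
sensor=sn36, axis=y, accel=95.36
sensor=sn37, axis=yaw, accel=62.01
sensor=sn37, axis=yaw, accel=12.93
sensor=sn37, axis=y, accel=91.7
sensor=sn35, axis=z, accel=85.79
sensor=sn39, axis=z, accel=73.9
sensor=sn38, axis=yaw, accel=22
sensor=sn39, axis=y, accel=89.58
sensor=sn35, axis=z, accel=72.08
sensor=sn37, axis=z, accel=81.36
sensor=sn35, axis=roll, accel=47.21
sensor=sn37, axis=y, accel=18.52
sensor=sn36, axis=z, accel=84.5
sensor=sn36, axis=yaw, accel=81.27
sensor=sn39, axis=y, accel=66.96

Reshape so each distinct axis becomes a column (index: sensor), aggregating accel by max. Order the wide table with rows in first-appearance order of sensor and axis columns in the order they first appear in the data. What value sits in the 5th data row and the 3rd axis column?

With rows in first-appearance order of sensor, row 5 is sensor=sn35. axis columns in first-appearance order: roll, yaw, y, z; column 3 is y.
Long rows with sensor=sn35, axis=y: max(75.41, 58.12, 14.85) = 75.41.

75.41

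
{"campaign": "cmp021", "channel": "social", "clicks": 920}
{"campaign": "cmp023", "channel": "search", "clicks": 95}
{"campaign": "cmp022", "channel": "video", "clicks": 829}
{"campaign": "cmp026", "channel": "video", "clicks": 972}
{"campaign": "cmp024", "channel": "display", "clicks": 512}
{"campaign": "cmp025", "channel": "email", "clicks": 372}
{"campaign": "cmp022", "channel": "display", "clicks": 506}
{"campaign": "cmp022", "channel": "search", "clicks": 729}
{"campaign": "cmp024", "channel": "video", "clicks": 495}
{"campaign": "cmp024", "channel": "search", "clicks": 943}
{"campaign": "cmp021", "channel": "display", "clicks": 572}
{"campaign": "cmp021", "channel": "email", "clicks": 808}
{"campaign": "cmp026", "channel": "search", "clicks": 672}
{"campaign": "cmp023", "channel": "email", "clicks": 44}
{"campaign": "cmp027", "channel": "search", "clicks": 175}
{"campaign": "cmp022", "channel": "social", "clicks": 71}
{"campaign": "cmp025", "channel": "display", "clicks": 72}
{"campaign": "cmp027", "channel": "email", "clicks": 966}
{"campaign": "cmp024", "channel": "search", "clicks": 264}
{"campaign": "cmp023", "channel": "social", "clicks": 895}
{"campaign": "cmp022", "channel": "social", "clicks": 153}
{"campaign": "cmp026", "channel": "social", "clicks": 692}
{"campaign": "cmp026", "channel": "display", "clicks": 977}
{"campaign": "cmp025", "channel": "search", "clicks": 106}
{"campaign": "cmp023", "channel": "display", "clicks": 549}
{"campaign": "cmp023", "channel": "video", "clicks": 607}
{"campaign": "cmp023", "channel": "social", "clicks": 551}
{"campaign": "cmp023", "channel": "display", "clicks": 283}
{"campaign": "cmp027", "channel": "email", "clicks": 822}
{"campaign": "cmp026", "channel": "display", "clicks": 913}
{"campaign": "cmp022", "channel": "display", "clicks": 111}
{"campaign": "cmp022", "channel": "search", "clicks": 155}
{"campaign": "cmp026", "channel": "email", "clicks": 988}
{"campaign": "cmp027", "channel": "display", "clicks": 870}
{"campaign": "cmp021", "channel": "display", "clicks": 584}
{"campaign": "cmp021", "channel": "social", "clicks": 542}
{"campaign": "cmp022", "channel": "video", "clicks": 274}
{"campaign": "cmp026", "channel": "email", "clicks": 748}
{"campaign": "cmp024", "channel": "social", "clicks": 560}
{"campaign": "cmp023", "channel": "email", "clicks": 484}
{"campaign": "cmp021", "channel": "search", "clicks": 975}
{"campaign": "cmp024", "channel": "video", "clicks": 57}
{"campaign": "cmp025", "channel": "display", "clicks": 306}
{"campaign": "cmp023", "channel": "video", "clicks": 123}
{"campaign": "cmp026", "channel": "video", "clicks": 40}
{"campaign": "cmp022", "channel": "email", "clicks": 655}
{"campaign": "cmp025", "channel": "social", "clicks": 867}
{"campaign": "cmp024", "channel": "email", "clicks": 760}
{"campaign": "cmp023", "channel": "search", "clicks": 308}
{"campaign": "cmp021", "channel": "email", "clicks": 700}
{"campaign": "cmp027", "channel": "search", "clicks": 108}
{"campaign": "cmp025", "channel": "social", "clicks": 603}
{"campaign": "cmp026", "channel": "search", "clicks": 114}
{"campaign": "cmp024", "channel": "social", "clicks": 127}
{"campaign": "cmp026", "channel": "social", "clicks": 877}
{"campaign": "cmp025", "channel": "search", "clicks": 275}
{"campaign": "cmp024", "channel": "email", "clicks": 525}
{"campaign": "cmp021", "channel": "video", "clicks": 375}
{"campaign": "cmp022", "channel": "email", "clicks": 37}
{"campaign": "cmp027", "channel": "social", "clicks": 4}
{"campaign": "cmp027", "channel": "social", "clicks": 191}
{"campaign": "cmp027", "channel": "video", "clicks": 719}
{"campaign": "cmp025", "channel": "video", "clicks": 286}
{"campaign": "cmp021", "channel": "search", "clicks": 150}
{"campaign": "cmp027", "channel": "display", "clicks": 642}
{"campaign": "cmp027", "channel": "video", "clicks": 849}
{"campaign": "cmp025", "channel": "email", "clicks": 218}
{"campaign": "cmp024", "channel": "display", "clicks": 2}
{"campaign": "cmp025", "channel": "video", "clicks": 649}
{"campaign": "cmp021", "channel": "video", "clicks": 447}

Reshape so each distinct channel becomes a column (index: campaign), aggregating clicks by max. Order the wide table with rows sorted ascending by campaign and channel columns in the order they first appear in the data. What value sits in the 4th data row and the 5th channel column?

With rows sorted ascending by campaign, row 4 is campaign=cmp024. channel columns in first-appearance order: social, search, video, display, email; column 5 is email.
Long rows with campaign=cmp024, channel=email: max(760, 525) = 760.

760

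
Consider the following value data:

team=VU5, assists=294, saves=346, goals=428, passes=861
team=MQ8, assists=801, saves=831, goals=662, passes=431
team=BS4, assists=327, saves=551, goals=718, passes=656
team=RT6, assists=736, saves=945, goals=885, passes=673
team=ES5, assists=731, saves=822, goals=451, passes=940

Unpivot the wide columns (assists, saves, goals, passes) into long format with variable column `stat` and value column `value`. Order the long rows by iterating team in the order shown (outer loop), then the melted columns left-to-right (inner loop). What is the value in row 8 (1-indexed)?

20 rows total (5 × 4). Row 8: index ⌊(8-1)/4⌋ = 1 into team → MQ8; (8-1) mod 4 = 3 into the melted columns → passes.
So row 8 is (MQ8, passes, 431); value = 431.

431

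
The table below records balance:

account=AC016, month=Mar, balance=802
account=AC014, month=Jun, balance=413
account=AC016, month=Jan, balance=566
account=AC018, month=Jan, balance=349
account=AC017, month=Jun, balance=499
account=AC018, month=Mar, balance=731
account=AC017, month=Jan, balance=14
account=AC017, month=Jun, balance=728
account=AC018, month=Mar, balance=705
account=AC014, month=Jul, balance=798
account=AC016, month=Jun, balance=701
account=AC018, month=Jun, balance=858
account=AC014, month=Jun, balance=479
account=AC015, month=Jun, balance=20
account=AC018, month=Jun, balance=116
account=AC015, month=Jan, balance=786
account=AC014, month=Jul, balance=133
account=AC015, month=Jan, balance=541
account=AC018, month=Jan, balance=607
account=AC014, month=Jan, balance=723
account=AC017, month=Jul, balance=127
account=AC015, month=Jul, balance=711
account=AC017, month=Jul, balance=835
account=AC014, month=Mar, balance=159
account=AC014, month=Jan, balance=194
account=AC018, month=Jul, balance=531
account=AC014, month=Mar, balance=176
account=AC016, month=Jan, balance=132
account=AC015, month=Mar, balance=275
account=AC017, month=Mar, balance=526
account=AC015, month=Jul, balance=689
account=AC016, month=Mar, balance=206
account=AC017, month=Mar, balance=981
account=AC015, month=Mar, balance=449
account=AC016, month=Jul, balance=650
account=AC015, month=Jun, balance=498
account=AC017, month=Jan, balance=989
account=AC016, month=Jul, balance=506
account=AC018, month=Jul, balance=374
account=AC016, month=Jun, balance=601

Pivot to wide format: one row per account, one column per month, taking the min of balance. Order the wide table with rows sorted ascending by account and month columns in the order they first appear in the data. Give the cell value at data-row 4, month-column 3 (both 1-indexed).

With rows sorted ascending by account, row 4 is account=AC017. month columns in first-appearance order: Mar, Jun, Jan, Jul; column 3 is Jan.
Long rows with account=AC017, month=Jan: min(14, 989) = 14.

14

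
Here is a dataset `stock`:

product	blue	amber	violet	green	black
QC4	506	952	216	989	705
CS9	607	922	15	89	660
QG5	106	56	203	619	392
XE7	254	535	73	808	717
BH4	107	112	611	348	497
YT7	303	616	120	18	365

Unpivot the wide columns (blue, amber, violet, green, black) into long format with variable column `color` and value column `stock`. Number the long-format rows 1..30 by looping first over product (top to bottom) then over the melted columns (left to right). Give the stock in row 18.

73

30 rows total (6 × 5). Row 18: index ⌊(18-1)/5⌋ = 3 into product → XE7; (18-1) mod 5 = 2 into the melted columns → violet.
So row 18 is (XE7, violet, 73); stock = 73.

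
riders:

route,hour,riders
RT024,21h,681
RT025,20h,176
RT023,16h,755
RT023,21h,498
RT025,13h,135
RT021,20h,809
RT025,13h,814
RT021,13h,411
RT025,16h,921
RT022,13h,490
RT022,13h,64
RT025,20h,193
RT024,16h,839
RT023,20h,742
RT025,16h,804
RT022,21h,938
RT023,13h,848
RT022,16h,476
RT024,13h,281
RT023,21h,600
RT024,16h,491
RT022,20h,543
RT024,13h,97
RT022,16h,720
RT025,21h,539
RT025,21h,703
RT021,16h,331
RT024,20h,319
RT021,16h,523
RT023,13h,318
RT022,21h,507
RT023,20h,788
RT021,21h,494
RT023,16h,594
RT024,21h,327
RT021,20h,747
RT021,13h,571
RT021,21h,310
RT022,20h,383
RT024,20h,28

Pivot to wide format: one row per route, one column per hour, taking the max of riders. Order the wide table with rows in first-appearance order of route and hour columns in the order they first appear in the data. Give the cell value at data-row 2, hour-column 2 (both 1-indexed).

193

With rows in first-appearance order of route, row 2 is route=RT025. hour columns in first-appearance order: 21h, 20h, 16h, 13h; column 2 is 20h.
Long rows with route=RT025, hour=20h: max(176, 193) = 193.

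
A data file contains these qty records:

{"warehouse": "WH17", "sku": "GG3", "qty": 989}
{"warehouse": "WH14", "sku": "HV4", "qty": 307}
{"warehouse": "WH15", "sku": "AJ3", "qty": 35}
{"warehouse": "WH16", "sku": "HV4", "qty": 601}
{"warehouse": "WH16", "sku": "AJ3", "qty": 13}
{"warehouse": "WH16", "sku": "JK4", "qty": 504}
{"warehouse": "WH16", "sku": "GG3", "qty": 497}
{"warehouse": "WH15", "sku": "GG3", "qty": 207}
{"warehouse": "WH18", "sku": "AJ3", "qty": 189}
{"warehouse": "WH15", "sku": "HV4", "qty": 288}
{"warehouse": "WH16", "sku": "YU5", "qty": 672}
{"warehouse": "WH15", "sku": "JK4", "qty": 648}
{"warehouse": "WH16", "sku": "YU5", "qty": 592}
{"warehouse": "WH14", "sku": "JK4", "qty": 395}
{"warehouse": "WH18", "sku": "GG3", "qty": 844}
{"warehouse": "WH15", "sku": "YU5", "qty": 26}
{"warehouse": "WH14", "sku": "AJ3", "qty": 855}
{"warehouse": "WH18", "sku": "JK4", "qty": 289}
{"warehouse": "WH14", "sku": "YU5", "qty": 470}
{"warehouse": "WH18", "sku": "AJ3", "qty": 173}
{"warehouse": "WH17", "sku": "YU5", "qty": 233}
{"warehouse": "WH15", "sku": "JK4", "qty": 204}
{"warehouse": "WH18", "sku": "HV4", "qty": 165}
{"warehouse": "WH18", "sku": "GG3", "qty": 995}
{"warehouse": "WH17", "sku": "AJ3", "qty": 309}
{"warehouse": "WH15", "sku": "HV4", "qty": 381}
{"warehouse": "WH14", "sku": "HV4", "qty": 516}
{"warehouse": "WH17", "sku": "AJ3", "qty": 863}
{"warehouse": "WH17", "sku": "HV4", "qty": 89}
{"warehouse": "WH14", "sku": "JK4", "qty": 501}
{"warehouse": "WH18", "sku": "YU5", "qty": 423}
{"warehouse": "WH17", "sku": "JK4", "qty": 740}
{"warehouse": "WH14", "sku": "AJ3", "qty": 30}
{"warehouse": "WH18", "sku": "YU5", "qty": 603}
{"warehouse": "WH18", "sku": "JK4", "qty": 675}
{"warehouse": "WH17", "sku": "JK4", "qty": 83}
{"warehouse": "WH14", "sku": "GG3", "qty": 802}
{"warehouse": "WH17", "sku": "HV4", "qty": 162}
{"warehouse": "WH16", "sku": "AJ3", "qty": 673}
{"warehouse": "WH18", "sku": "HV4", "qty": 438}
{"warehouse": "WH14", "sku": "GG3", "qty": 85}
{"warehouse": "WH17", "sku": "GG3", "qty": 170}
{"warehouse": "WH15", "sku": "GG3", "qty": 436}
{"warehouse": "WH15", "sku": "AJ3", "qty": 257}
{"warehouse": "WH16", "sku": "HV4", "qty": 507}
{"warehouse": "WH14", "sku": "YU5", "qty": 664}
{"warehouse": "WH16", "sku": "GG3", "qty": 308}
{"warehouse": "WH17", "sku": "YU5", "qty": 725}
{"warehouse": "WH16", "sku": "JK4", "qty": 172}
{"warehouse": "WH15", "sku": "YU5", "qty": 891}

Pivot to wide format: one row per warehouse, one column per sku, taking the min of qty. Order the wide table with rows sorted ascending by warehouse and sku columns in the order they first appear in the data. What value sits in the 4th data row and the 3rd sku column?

309

With rows sorted ascending by warehouse, row 4 is warehouse=WH17. sku columns in first-appearance order: GG3, HV4, AJ3, JK4, YU5; column 3 is AJ3.
Long rows with warehouse=WH17, sku=AJ3: min(309, 863) = 309.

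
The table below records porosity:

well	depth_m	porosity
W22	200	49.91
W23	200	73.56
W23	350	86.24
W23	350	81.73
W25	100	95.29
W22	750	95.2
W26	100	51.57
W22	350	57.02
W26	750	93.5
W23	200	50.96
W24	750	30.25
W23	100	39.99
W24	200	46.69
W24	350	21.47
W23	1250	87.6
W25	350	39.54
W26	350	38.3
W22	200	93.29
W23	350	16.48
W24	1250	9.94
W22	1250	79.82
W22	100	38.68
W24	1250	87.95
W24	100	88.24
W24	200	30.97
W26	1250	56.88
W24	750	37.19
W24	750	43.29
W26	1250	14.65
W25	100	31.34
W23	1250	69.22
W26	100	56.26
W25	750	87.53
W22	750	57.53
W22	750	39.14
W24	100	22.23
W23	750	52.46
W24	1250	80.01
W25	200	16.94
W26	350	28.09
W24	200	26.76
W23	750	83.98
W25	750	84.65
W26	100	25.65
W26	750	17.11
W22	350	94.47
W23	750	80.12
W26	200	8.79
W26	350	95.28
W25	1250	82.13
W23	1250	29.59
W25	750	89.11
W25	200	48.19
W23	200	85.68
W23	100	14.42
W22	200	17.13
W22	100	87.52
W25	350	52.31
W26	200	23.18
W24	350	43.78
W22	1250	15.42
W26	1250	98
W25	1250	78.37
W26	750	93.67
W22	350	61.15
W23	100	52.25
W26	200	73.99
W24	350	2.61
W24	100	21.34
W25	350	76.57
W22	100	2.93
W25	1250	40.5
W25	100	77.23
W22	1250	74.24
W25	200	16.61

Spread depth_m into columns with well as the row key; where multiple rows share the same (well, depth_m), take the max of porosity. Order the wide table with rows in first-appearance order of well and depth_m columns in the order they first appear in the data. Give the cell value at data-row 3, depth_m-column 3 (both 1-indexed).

95.29

With rows in first-appearance order of well, row 3 is well=W25. depth_m columns in first-appearance order: 200, 350, 100, 750, 1250; column 3 is 100.
Long rows with well=W25, depth_m=100: max(95.29, 31.34, 77.23) = 95.29.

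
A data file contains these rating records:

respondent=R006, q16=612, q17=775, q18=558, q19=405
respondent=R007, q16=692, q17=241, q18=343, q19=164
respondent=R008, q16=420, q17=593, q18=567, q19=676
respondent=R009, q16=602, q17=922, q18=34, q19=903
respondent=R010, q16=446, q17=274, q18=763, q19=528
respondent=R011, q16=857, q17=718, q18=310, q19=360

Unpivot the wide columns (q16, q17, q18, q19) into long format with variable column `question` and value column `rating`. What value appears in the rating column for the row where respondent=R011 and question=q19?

360

Unpivoting turns each (respondent, wide-column) pair into one long row.
The wide cell at row R011, column q19 holds 360, so the long row (R011, q19) has rating=360.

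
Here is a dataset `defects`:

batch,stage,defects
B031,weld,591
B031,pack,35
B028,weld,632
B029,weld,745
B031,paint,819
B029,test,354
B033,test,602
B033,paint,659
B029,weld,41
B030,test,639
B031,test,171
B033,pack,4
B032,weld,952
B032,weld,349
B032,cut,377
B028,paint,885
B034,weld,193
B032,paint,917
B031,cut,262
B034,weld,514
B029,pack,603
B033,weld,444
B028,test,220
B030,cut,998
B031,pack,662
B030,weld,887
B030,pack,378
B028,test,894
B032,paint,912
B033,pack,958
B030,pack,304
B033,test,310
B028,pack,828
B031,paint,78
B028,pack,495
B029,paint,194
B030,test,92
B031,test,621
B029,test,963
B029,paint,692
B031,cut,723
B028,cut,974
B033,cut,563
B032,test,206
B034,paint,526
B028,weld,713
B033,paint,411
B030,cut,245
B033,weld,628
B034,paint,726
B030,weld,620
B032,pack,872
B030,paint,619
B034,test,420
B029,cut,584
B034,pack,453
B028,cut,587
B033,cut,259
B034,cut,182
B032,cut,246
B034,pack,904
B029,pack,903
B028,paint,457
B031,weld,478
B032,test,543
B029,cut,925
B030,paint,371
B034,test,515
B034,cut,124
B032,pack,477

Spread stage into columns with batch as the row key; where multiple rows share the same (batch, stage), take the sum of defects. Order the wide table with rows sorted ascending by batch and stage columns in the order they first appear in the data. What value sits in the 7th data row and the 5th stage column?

306

With rows sorted ascending by batch, row 7 is batch=B034. stage columns in first-appearance order: weld, pack, paint, test, cut; column 5 is cut.
Long rows with batch=B034, stage=cut: 182 + 124 = 306.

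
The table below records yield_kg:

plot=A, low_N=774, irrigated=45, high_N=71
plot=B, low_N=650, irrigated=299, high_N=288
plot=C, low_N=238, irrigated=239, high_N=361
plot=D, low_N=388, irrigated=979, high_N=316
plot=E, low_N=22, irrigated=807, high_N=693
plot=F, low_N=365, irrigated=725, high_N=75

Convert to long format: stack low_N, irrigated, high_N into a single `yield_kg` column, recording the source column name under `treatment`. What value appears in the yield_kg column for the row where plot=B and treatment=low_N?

Unpivoting turns each (plot, wide-column) pair into one long row.
The wide cell at row B, column low_N holds 650, so the long row (B, low_N) has yield_kg=650.

650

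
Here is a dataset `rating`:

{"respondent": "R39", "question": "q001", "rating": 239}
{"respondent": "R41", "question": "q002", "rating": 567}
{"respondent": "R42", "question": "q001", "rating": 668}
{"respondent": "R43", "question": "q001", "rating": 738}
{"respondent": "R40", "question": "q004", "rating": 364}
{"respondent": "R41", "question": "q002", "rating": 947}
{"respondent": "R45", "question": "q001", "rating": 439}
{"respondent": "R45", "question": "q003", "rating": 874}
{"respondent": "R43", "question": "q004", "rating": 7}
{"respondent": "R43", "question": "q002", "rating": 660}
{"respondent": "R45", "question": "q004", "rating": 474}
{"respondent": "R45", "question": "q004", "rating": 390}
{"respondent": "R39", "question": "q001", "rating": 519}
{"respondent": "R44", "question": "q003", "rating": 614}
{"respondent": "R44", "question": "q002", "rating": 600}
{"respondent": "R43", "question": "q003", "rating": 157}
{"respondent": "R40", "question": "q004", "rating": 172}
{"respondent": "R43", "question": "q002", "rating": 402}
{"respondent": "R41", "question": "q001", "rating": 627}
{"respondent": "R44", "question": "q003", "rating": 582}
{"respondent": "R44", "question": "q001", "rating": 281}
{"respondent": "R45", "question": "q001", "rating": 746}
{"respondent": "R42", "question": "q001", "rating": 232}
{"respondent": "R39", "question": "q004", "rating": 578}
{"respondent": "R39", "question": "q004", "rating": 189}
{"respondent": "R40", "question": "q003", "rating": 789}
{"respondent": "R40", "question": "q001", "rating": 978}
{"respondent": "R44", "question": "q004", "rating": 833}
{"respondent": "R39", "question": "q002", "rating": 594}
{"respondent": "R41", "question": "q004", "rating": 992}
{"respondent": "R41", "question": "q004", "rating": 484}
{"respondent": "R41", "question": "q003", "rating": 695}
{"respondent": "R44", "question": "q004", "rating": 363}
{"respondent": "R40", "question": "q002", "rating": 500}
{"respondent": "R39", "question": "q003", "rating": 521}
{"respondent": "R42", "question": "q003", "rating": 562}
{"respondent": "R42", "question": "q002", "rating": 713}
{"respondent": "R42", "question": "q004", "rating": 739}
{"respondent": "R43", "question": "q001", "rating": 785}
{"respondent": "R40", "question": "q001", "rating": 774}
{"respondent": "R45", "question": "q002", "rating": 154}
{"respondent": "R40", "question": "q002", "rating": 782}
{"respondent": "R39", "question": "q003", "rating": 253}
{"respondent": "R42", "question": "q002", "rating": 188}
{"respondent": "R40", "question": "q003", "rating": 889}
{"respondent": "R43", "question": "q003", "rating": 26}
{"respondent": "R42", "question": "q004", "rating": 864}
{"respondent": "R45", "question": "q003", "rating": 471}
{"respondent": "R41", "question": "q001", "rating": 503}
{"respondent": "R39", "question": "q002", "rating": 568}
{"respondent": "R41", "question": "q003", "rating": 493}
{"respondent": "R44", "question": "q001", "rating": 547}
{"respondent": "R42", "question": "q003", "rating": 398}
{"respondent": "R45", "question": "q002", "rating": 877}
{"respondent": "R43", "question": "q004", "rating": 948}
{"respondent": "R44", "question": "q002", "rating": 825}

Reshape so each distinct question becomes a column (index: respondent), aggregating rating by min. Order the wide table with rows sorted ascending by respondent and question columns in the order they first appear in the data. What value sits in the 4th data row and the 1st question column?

232

With rows sorted ascending by respondent, row 4 is respondent=R42. question columns in first-appearance order: q001, q002, q004, q003; column 1 is q001.
Long rows with respondent=R42, question=q001: min(668, 232) = 232.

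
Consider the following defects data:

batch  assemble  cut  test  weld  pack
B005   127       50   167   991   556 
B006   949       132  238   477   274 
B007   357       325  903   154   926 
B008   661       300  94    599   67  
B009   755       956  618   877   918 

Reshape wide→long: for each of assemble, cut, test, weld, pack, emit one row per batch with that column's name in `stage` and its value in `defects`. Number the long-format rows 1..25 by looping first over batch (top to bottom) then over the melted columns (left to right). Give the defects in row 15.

25 rows total (5 × 5). Row 15: index ⌊(15-1)/5⌋ = 2 into batch → B007; (15-1) mod 5 = 4 into the melted columns → pack.
So row 15 is (B007, pack, 926); defects = 926.

926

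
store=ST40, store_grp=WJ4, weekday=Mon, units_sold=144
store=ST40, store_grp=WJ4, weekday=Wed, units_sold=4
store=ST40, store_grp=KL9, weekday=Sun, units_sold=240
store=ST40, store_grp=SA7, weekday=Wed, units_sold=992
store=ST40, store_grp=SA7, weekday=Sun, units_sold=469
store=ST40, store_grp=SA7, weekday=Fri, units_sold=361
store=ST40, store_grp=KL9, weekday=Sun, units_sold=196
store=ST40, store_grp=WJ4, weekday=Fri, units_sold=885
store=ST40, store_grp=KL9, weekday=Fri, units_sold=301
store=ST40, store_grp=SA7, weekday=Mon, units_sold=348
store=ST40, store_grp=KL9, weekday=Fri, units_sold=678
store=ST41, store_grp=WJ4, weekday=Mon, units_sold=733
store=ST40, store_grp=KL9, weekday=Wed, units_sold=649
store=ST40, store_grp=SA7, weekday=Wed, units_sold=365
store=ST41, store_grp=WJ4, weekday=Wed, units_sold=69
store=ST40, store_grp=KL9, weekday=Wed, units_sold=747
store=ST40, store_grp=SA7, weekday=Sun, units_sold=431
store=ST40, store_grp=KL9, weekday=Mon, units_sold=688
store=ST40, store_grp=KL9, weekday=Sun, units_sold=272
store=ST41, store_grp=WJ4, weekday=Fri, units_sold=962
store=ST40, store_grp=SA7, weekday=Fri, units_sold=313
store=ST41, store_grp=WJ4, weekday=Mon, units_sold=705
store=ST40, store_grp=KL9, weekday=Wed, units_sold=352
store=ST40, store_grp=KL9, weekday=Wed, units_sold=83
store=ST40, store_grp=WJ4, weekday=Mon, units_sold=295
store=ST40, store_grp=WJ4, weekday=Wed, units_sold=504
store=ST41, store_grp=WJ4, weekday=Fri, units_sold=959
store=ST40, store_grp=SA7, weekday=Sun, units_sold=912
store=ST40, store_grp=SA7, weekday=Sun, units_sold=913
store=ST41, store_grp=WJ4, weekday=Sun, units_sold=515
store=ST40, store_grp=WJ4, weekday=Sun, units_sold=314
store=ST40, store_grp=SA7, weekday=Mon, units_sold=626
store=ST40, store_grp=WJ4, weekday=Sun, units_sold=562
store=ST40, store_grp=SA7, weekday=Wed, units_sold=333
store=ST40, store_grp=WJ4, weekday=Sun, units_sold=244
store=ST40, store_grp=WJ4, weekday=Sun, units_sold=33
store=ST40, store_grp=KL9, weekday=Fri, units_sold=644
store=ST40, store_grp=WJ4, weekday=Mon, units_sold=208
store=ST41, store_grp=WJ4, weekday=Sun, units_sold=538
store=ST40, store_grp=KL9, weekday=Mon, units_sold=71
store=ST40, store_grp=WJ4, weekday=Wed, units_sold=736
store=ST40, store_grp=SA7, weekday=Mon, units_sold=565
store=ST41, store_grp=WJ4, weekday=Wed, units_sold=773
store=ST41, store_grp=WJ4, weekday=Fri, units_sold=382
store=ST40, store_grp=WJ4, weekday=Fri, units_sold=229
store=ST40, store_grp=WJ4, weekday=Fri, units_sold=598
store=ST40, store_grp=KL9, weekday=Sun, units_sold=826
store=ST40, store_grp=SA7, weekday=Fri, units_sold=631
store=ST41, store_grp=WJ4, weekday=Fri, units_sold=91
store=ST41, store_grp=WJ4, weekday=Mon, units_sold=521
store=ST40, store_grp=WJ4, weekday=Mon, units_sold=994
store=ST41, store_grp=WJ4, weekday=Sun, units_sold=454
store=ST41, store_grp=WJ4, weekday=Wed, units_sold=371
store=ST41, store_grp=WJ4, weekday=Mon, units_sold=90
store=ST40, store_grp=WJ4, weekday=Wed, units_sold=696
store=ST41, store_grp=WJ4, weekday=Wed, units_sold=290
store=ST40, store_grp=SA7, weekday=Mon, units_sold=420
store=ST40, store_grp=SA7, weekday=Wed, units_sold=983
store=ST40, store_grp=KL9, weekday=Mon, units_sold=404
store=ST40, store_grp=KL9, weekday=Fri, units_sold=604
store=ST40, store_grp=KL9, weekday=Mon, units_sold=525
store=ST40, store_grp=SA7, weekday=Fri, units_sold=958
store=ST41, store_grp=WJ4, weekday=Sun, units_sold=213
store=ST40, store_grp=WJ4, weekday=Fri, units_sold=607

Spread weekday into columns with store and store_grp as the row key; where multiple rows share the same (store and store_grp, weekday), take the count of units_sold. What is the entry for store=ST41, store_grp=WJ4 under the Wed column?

4

Rows with store=ST41, store_grp=WJ4 and weekday=Wed: units_sold values are 69, 773, 371, 290.
4 rows match — count = 4.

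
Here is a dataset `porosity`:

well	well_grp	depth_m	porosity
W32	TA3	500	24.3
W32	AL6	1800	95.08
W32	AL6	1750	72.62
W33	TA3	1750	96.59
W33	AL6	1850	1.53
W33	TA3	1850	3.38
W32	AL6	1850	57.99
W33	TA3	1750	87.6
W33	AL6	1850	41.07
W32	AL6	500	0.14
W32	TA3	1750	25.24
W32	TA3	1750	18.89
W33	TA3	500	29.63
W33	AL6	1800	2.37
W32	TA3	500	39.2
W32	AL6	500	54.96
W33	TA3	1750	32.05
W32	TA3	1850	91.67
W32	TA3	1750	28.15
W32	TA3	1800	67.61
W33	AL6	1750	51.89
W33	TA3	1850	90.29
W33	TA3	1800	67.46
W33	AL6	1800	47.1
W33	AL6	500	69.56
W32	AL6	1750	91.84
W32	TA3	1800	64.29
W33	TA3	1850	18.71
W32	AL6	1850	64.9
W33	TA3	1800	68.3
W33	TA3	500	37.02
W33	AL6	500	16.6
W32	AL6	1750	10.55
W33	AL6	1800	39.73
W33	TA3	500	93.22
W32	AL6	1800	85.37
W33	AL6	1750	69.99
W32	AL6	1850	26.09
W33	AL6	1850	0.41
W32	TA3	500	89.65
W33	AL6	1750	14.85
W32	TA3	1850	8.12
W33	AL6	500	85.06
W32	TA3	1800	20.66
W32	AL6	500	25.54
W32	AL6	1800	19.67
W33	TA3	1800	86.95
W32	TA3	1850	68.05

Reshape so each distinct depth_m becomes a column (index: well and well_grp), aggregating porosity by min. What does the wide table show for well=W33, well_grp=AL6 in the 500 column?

Rows with well=W33, well_grp=AL6 and depth_m=500: porosity values are 69.56, 16.6, 85.06.
min(69.56, 16.6, 85.06) = 16.6.

16.6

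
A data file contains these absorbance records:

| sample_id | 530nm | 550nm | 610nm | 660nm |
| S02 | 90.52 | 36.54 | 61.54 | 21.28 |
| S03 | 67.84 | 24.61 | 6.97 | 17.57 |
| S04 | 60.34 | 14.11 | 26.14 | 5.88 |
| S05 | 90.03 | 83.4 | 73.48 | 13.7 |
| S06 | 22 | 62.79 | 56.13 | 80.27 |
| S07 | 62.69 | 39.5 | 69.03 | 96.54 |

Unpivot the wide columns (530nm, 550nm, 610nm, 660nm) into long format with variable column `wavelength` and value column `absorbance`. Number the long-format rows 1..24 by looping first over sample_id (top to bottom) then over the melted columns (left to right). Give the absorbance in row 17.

24 rows total (6 × 4). Row 17: index ⌊(17-1)/4⌋ = 4 into sample_id → S06; (17-1) mod 4 = 0 into the melted columns → 530nm.
So row 17 is (S06, 530nm, 22); absorbance = 22.

22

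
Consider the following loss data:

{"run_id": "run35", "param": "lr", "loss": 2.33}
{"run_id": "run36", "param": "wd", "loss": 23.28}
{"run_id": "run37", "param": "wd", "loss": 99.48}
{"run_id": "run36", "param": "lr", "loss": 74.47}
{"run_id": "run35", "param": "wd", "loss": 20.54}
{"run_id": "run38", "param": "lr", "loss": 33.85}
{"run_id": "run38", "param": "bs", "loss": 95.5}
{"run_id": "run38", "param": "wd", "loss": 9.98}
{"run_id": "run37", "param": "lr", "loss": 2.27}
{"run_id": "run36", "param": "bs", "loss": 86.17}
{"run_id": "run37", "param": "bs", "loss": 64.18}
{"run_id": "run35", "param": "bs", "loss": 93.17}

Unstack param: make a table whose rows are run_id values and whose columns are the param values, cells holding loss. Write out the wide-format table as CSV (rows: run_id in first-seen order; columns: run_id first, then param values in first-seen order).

Columns: run_id plus the 3 distinct param values (lr, wd, bs).
For example, row run35 column lr takes loss=2.33 from the long row (run35, lr).

run_id,lr,wd,bs
run35,2.33,20.54,93.17
run36,74.47,23.28,86.17
run37,2.27,99.48,64.18
run38,33.85,9.98,95.5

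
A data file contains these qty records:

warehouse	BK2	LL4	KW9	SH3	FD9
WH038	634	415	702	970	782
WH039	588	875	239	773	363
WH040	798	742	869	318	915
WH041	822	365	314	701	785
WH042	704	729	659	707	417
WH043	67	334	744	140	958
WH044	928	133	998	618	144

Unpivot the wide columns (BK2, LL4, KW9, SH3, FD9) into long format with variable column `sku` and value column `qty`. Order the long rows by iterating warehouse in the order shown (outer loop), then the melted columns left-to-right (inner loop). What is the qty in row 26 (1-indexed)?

35 rows total (7 × 5). Row 26: index ⌊(26-1)/5⌋ = 5 into warehouse → WH043; (26-1) mod 5 = 0 into the melted columns → BK2.
So row 26 is (WH043, BK2, 67); qty = 67.

67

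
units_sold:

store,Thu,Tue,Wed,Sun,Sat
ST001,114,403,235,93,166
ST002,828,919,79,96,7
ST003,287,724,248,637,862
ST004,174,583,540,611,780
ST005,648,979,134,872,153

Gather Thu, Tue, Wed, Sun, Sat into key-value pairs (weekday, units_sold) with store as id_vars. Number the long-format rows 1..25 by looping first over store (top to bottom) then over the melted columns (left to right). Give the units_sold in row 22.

979

25 rows total (5 × 5). Row 22: index ⌊(22-1)/5⌋ = 4 into store → ST005; (22-1) mod 5 = 1 into the melted columns → Tue.
So row 22 is (ST005, Tue, 979); units_sold = 979.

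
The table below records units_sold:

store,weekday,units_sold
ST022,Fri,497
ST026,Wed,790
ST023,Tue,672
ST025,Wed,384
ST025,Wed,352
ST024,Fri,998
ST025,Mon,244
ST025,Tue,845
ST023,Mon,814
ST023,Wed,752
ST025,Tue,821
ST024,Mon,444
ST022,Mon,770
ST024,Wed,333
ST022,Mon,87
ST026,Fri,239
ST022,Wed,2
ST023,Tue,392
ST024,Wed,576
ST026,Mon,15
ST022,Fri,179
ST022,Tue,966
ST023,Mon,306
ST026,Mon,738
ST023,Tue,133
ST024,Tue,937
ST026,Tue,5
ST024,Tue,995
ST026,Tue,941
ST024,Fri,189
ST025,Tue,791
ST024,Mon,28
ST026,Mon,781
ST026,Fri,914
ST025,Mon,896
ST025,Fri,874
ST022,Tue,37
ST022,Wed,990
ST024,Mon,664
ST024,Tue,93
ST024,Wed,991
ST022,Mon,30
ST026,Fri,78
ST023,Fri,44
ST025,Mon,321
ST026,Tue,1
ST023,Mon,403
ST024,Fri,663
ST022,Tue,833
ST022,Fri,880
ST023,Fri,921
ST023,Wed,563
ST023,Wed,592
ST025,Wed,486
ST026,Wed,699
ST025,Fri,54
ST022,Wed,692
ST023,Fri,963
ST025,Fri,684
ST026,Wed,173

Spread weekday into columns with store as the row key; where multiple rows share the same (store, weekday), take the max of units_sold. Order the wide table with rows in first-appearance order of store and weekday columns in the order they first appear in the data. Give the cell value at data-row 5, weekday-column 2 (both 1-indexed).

With rows in first-appearance order of store, row 5 is store=ST024. weekday columns in first-appearance order: Fri, Wed, Tue, Mon; column 2 is Wed.
Long rows with store=ST024, weekday=Wed: max(333, 576, 991) = 991.

991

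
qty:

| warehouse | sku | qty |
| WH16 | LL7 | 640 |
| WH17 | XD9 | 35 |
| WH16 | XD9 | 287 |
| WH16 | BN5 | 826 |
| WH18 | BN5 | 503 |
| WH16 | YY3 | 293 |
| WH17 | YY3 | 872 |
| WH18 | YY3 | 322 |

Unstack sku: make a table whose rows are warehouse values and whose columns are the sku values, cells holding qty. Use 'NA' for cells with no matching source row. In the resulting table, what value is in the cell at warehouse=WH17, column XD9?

35

The long row with warehouse=WH17, sku=XD9 has qty=35.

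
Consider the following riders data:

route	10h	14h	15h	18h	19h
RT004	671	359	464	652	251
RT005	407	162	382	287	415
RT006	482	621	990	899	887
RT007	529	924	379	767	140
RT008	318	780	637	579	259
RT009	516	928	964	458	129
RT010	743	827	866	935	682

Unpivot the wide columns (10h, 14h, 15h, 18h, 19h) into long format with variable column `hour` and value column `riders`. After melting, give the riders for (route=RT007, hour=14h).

Unpivoting turns each (route, wide-column) pair into one long row.
The wide cell at row RT007, column 14h holds 924, so the long row (RT007, 14h) has riders=924.

924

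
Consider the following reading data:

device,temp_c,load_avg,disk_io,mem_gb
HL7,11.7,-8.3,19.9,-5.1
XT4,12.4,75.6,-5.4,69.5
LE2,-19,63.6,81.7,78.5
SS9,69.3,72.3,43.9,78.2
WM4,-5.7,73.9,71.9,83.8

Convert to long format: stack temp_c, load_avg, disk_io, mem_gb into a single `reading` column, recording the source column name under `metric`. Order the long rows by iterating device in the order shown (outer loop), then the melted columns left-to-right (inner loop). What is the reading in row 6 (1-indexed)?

20 rows total (5 × 4). Row 6: index ⌊(6-1)/4⌋ = 1 into device → XT4; (6-1) mod 4 = 1 into the melted columns → load_avg.
So row 6 is (XT4, load_avg, 75.6); reading = 75.6.

75.6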